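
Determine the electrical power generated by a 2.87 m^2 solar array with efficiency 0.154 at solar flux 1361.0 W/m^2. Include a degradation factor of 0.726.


P = area * eta * S * degradation
P = 2.87 * 0.154 * 1361.0 * 0.726
P = 436.7143 W

436.7143 W


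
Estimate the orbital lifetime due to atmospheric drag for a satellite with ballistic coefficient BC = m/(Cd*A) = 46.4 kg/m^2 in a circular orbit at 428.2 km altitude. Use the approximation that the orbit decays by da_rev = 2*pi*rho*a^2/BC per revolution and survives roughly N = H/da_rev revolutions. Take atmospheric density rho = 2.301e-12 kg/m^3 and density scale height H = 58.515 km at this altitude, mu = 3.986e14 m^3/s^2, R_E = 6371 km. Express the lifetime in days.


a = R_E + alt = 6799.2000 km = 6.7992e+06 m
da_rev = 2*pi*rho*a^2/BC = 2*pi*2.301e-12*(6.7992e+06)^2/46.4 = 14.404366 m per revolution
N = H/da_rev = 58515.0000 m / 14.404366 m = 4062.3101 revolutions
P = 2*pi*sqrt(a^3/mu) = 5579.5342 s
lifetime = N*P = 4062.3101 * 5579.5342 = 2.2665798e+07 s = 262.3356 days

262.3356 days


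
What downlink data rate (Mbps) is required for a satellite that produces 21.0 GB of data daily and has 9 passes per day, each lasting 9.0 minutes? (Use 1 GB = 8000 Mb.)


total contact time = 9 * 9.0 * 60 = 4860.0000 s
data = 21.0 GB = 168000.0000 Mb
rate = 168000.0000 / 4860.0000 = 34.5679 Mbps

34.5679 Mbps


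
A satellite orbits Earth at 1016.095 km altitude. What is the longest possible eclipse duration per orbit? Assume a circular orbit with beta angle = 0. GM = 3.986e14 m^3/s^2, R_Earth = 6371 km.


r = 7387.0950 km
T = 105.3102 min
Eclipse fraction = arcsin(R_E/r)/pi = arcsin(6371.0000/7387.0950)/pi
= arcsin(0.86245)/pi = 0.3310711
Eclipse duration = 0.3310711 * 105.3102 = 34.8652 min

34.8652 minutes


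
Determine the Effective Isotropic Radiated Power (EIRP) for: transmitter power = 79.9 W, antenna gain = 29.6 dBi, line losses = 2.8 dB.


Pt = 79.9 W = 19.0255 dBW
EIRP = Pt_dBW + Gt - losses = 19.0255 + 29.6 - 2.8 = 45.8255 dBW

45.8255 dBW


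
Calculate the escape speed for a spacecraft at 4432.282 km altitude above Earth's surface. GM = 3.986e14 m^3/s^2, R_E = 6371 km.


r = 6371.0 + 4432.282 = 10803.2820 km = 1.0803282e+07 m
v_esc = sqrt(2*mu/r) = sqrt(2*3.986e14 / 1.0803282e+07)
v_esc = 8590.2497 m/s = 8.5902 km/s

8.5902 km/s


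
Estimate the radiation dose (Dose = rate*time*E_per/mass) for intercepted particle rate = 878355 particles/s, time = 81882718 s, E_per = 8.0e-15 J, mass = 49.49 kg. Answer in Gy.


Total energy deposited = rate * time * E_per
  = 878355 * 81882718 * 8.0e-15 = 0.5753768 J
Dose = E_total / mass = 0.5753768 / 49.49
Dose = 0.01162612 Gy

0.0116 Gy


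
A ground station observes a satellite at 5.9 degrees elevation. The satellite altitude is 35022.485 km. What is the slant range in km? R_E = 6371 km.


h = 35022.485 km, el = 5.9 deg
d = -R_E*sin(el) + sqrt((R_E*sin(el))^2 + 2*R_E*h + h^2)
d = -6371.0000*sin(0.1029744) + sqrt((6371.0000*0.1027925)^2 + 2*6371.0000*35022.485 + 35022.485^2)
d = 40250.6077 km

40250.6077 km


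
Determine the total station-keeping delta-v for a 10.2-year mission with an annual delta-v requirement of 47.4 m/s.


dV = rate * years = 47.4 * 10.2
dV = 483.4800 m/s

483.4800 m/s


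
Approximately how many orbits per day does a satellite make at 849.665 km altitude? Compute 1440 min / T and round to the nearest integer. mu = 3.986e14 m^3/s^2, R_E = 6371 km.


r = 7.220665e+06 m
T = 2*pi*sqrt(r^3/mu) = 6106.2842 s = 101.7714 min
revs/day = 1440 / 101.7714 = 14.1494
Rounded: 14 revolutions per day

14 revolutions per day


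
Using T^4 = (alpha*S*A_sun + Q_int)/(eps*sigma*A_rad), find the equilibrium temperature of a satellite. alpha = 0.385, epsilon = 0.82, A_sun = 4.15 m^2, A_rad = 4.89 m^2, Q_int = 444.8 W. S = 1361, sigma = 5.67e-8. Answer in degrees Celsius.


Numerator = alpha*S*A_sun + Q_int = 0.385*1361*4.15 + 444.8 = 2619.3378 W
Denominator = eps*sigma*A_rad = 0.82*5.67e-8*4.89 = 2.2735566e-07 W/K^4
T^4 = 1.1520882e+10 K^4
T = 327.6208 K = 54.4708 C

54.4708 degrees Celsius


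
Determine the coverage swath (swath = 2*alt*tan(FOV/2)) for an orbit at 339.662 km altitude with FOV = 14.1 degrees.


FOV = 14.1 deg = 0.2460914 rad
swath = 2 * alt * tan(FOV/2) = 2 * 339.662 * tan(0.1230457)
swath = 2 * 339.662 * 0.1236705
swath = 84.0123 km

84.0123 km


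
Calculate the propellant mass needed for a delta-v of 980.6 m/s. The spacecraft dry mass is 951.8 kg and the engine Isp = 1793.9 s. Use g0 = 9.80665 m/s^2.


ve = Isp * g0 = 1793.9 * 9.80665 = 17592.149435 m/s
mass ratio = exp(dv/ve) = exp(980.6/17592.149435) = 1.05732356
m_prop = m_dry * (mr - 1) = 951.8 * (1.05732356 - 1)
m_prop = 54.5606 kg

54.5606 kg


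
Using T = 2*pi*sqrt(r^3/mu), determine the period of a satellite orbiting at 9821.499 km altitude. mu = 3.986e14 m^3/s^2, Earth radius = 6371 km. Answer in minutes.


r = 16192.4990 km = 1.6192499e+07 m
T = 2*pi*sqrt(r^3/mu) = 2*pi*sqrt(4.245625e+21 / 3.986e14)
T = 20506.0513 s = 341.7675 min

341.7675 minutes


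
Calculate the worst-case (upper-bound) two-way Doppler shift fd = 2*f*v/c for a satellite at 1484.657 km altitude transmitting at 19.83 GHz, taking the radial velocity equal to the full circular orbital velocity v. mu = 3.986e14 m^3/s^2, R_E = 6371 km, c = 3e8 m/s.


r = 7.855657e+06 m
v = sqrt(mu/r) = 7123.2369 m/s (worst-case radial velocity)
f = 19.83 GHz = 1.983e+10 Hz
fd = 2*f*v/c = 2*1.983e+10*7123.2369/3.0e+08
fd = 941691.9242 Hz

941691.9242 Hz


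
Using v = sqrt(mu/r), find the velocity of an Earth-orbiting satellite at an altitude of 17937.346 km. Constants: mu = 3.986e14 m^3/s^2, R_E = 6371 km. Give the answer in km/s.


r = R_E + alt = 6371.0 + 17937.346 = 24308.3460 km = 2.4308346e+07 m
v = sqrt(mu/r) = sqrt(3.986e14 / 2.4308346e+07) = 4049.4025 m/s = 4.0494 km/s

4.0494 km/s


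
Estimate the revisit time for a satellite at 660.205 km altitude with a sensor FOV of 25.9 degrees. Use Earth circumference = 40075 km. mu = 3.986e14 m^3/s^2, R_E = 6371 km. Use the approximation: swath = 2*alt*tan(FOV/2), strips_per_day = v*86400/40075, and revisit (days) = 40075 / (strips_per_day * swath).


swath = 2*660.205*tan(0.2260201) = 303.6272 km
v = sqrt(mu/r) = 7529.2855 m/s = 7.5293 km/s
strips/day = v*86400/40075 = 7.5293*86400/40075 = 16.2328
coverage/day = strips * swath = 16.2328 * 303.6272 = 4928.7261 km
revisit = 40075 / 4928.7261 = 8.1309 days

8.1309 days


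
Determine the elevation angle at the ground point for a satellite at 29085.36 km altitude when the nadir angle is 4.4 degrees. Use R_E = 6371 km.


r = R_E + alt = 35456.3600 km
Law of sines in the satellite / Earth-center / ground-point triangle:
  sin(nadir)/R_E = sin(90 + el)/r  =>  cos(el) = (r/R_E)*sin(nadir)
cos(el) = (35456.3600 / 6371.0000) * sin(4.4 deg) = 0.4269624
el = arccos(0.4269624) = 64.7251 deg
(Earth-central angle = 90 - nadir - el = 20.8749 deg)

64.7251 degrees


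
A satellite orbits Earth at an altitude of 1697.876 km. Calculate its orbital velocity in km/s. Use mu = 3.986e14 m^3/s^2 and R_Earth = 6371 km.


r = R_E + alt = 6371.0 + 1697.876 = 8068.8760 km = 8.068876e+06 m
v = sqrt(mu/r) = sqrt(3.986e14 / 8.068876e+06) = 7028.4915 m/s = 7.0285 km/s

7.0285 km/s


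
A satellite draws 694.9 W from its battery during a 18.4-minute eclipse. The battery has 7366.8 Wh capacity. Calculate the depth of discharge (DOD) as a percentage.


E_used = P * t / 60 = 694.9 * 18.4 / 60 = 213.1027 Wh
DOD = E_used / E_total * 100 = 213.1027 / 7366.8 * 100
DOD = 2.8927 %

2.8927 %


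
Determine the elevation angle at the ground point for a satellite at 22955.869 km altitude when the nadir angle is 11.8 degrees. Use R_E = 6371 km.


r = R_E + alt = 29326.8690 km
Law of sines in the satellite / Earth-center / ground-point triangle:
  sin(nadir)/R_E = sin(90 + el)/r  =>  cos(el) = (r/R_E)*sin(nadir)
cos(el) = (29326.8690 / 6371.0000) * sin(11.8 deg) = 0.9413324
el = arccos(0.9413324) = 19.7235 deg
(Earth-central angle = 90 - nadir - el = 58.4765 deg)

19.7235 degrees


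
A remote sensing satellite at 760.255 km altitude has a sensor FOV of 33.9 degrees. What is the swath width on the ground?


FOV = 33.9 deg = 0.5916666 rad
swath = 2 * alt * tan(FOV/2) = 2 * 760.255 * tan(0.2958333)
swath = 2 * 760.255 * 0.3047767
swath = 463.4160 km

463.4160 km


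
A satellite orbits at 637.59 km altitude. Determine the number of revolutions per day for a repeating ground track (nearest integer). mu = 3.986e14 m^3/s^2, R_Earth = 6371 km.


r = 7.00859e+06 m
T = 2*pi*sqrt(r^3/mu) = 5839.2518 s = 97.3209 min
revs/day = 1440 / 97.3209 = 14.7964
Rounded: 15 revolutions per day

15 revolutions per day


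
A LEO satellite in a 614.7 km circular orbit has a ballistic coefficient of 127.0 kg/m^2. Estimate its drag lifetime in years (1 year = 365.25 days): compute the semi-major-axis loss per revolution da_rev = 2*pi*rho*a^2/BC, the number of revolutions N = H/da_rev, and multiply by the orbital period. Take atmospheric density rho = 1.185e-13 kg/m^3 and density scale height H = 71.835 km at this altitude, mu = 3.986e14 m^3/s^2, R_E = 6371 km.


a = R_E + alt = 6985.7000 km = 6.9857e+06 m
da_rev = 2*pi*rho*a^2/BC = 2*pi*1.185e-13*(6.9857e+06)^2/127.0 = 0.286097696 m per revolution
N = H/da_rev = 71835.0000 m / 0.286097696 m = 251085.5596 revolutions
P = 2*pi*sqrt(a^3/mu) = 5810.6687 s
lifetime = N*P = 251085.5596 * 5810.6687 = 1.458975e+09 s = 16886.2849 days
years = 16886.2849 / 365.25 = 46.2321 years

46.2321 years


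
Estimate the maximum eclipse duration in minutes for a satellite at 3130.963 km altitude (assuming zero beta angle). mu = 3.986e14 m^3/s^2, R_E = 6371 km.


r = 9501.9630 km
T = 153.6314 min
Eclipse fraction = arcsin(R_E/r)/pi = arcsin(6371.0000/9501.9630)/pi
= arcsin(0.670493)/pi = 0.2339174
Eclipse duration = 0.2339174 * 153.6314 = 35.9371 min

35.9371 minutes


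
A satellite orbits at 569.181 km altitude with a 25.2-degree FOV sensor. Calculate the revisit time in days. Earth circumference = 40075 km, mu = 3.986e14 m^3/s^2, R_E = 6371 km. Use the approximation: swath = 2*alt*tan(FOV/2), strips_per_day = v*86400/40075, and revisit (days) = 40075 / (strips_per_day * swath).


swath = 2*569.181*tan(0.2199115) = 254.4541 km
v = sqrt(mu/r) = 7578.4999 m/s = 7.5785 km/s
strips/day = v*86400/40075 = 7.5785*86400/40075 = 16.3389
coverage/day = strips * swath = 16.3389 * 254.4541 = 4157.5055 km
revisit = 40075 / 4157.5055 = 9.6392 days

9.6392 days


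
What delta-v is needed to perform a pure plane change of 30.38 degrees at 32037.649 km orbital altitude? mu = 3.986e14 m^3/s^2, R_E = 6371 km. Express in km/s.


r = 38408.6490 km = 3.8408649e+07 m
V = sqrt(mu/r) = 3221.4703 m/s
di = 30.38 deg = 0.530231 rad
dV = 2*V*sin(di/2) = 2*3221.4703*sin(0.2651155)
dV = 1688.1841 m/s = 1.6882 km/s

1.6882 km/s


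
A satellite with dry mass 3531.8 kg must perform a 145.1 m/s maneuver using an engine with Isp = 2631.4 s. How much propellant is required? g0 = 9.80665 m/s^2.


ve = Isp * g0 = 2631.4 * 9.80665 = 25805.218810 m/s
mass ratio = exp(dv/ve) = exp(145.1/25805.218810) = 1.00563873
m_prop = m_dry * (mr - 1) = 3531.8 * (1.00563873 - 1)
m_prop = 19.9149 kg

19.9149 kg


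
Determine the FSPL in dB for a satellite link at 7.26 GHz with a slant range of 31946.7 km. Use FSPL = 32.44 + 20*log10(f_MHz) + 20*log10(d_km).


f = 7.26 GHz = 7260.0000 MHz
d = 31946.7 km
FSPL = 32.44 + 20*log10(7260.0000) + 20*log10(31946.7)
FSPL = 32.44 + 77.2187 + 90.0885
FSPL = 199.7473 dB

199.7473 dB


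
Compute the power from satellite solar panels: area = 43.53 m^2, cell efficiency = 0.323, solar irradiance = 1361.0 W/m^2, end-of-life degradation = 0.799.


P = area * eta * S * degradation
P = 43.53 * 0.323 * 1361.0 * 0.799
P = 15289.5990 W

15289.5990 W


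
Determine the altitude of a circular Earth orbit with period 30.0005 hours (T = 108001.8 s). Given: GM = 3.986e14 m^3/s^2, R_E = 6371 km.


T = 108001.8 s
r = (mu*T^2/(4*pi^2))^(1/3) = (3.986e14 * 108001.8^2 / (4*pi^2))^(1/3)
r = 4.9016976e+07 m = 49016.9760 km
alt = r - R_E = 49016.9760 - 6371 = 42645.9760 km

42645.9760 km


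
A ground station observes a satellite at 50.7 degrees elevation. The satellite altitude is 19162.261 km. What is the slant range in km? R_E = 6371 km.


h = 19162.261 km, el = 50.7 deg
d = -R_E*sin(el) + sqrt((R_E*sin(el))^2 + 2*R_E*h + h^2)
d = -6371.0000*sin(0.8848819) + sqrt((6371.0000*0.7738402)^2 + 2*6371.0000*19162.261 + 19162.261^2)
d = 20282.2423 km

20282.2423 km


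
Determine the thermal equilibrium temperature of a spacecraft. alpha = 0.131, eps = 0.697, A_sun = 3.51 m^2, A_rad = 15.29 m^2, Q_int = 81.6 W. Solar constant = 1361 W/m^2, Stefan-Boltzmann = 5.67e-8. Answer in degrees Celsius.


Numerator = alpha*S*A_sun + Q_int = 0.131*1361*3.51 + 81.6 = 707.4014 W
Denominator = eps*sigma*A_rad = 0.697*5.67e-8*15.29 = 6.0425927e-07 W/K^4
T^4 = 1.1706919e+09 K^4
T = 184.9740 K = -88.1760 C

-88.1760 degrees Celsius


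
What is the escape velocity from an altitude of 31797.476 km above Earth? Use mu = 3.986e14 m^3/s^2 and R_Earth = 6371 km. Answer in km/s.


r = 6371.0 + 31797.476 = 38168.4760 km = 3.8168476e+07 m
v_esc = sqrt(2*mu/r) = sqrt(2*3.986e14 / 3.8168476e+07)
v_esc = 4570.1582 m/s = 4.5702 km/s

4.5702 km/s


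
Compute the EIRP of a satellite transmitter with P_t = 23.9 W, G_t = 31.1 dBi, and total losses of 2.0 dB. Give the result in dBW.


Pt = 23.9 W = 13.7840 dBW
EIRP = Pt_dBW + Gt - losses = 13.7840 + 31.1 - 2.0 = 42.8840 dBW

42.8840 dBW


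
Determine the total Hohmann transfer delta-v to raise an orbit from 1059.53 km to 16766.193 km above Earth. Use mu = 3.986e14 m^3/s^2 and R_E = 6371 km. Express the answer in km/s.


r1 = 7430.5300 km = 7.43053e+06 m
r2 = 23137.1930 km = 2.3137193e+07 m
dv1 = sqrt(mu/r1)*(sqrt(2*r2/(r1+r2)) - 1) = 1687.3337 m/s
dv2 = sqrt(mu/r2)*(1 - sqrt(2*r1/(r1+r2))) = 1256.5690 m/s
total dv = |dv1| + |dv2| = 1687.3337 + 1256.5690 = 2943.9028 m/s = 2.9439 km/s

2.9439 km/s


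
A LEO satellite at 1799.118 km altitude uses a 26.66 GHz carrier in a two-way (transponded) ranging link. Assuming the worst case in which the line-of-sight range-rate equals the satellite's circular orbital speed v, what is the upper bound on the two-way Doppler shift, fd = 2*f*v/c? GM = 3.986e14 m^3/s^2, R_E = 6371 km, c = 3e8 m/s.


r = 8.170118e+06 m
v = sqrt(mu/r) = 6984.8082 m/s (worst-case radial velocity)
f = 26.66 GHz = 2.666e+10 Hz
fd = 2*f*v/c = 2*2.666e+10*6984.8082/3.0e+08
fd = 1.2414332e+06 Hz

1.2414e+06 Hz


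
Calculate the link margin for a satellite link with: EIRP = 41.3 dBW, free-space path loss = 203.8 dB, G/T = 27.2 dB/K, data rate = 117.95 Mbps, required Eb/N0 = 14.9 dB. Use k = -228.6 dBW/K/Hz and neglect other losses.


C/N0 = EIRP - FSPL + G/T - k = 41.3 - 203.8 + 27.2 - (-228.6)
C/N0 = 93.3000 dB-Hz
R_b = 117.95 Mbps = 1.1795e+08 bps -> 10*log10(R_b) = 80.7170 dB-Hz
Eb/N0 = C/N0 - 10*log10(R_b) = 93.3000 - 80.7170 = 12.5830 dB
Margin = Eb/N0 - Eb/N0_req = 12.5830 - 14.9 = -2.3170 dB (negative margin: link does not close)

-2.3170 dB


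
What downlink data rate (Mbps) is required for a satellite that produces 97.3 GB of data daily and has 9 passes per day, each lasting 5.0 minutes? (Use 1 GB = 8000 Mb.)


total contact time = 9 * 5.0 * 60 = 2700.0000 s
data = 97.3 GB = 778400.0000 Mb
rate = 778400.0000 / 2700.0000 = 288.2963 Mbps

288.2963 Mbps


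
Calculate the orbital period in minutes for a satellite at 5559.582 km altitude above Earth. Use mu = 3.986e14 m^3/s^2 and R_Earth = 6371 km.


r = 11930.5820 km = 1.1930582e+07 m
T = 2*pi*sqrt(r^3/mu) = 2*pi*sqrt(1.6981846e+21 / 3.986e14)
T = 12968.9157 s = 216.1486 min

216.1486 minutes


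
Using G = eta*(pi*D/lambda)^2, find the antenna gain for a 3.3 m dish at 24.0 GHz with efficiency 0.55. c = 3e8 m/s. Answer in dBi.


lambda = c/f = 3e8 / 2.4e+10 = 0.0125 m
G = eta*(pi*D/lambda)^2 = 0.55*(pi*3.3/0.0125)^2
G = 378329.5716 (linear)
G = 10*log10(378329.5716) = 55.7787 dBi

55.7787 dBi


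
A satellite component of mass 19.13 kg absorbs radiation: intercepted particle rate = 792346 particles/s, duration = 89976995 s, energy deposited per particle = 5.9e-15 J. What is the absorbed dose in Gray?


Total energy deposited = rate * time * E_per
  = 792346 * 89976995 * 5.9e-15 = 0.4206282 J
Dose = E_total / mass = 0.4206282 / 19.13
Dose = 0.02198788 Gy

0.0220 Gy


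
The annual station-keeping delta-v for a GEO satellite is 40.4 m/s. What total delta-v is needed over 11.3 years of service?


dV = rate * years = 40.4 * 11.3
dV = 456.5200 m/s

456.5200 m/s


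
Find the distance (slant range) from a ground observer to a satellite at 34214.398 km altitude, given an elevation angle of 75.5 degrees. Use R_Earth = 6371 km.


h = 34214.398 km, el = 75.5 deg
d = -R_E*sin(el) + sqrt((R_E*sin(el))^2 + 2*R_E*h + h^2)
d = -6371.0000*sin(1.3177) + sqrt((6371.0000*0.9681476)^2 + 2*6371.0000*34214.398 + 34214.398^2)
d = 34385.9689 km

34385.9689 km


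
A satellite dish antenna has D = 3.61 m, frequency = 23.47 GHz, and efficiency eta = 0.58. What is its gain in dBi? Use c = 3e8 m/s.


lambda = c/f = 3e8 / 2.347e+10 = 0.01278228 m
G = eta*(pi*D/lambda)^2 = 0.58*(pi*3.61/0.01278228)^2
G = 456589.3870 (linear)
G = 10*log10(456589.3870) = 56.5953 dBi

56.5953 dBi


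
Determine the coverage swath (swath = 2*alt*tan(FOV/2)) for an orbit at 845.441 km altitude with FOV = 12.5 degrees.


FOV = 12.5 deg = 0.2181662 rad
swath = 2 * alt * tan(FOV/2) = 2 * 845.441 * tan(0.1090831)
swath = 2 * 845.441 * 0.1095178
swath = 185.1817 km

185.1817 km


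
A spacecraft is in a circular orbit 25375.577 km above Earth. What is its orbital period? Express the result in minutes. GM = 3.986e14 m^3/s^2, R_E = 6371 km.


r = 31746.5770 km = 3.1746577e+07 m
T = 2*pi*sqrt(r^3/mu) = 2*pi*sqrt(3.1995634e+22 / 3.986e14)
T = 56293.2833 s = 938.2214 min

938.2214 minutes


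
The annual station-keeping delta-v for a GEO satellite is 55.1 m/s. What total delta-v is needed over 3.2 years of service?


dV = rate * years = 55.1 * 3.2
dV = 176.3200 m/s

176.3200 m/s


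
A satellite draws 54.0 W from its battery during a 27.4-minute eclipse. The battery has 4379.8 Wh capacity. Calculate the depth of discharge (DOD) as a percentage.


E_used = P * t / 60 = 54.0 * 27.4 / 60 = 24.6600 Wh
DOD = E_used / E_total * 100 = 24.6600 / 4379.8 * 100
DOD = 0.5630394 %

0.5630 %


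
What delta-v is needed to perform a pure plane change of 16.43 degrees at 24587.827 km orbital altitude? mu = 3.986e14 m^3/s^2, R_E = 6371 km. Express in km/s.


r = 30958.8270 km = 3.0958827e+07 m
V = sqrt(mu/r) = 3588.1980 m/s
di = 16.43 deg = 0.2867576 rad
dV = 2*V*sin(di/2) = 2*3588.1980*sin(0.1433788)
dV = 1025.4212 m/s = 1.0254 km/s

1.0254 km/s


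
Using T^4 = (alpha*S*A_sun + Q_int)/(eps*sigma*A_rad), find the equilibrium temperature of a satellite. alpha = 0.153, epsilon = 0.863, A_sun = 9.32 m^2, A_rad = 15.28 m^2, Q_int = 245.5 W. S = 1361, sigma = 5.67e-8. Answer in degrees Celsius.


Numerator = alpha*S*A_sun + Q_int = 0.153*1361*9.32 + 245.5 = 2186.2316 W
Denominator = eps*sigma*A_rad = 0.863*5.67e-8*15.28 = 7.4768249e-07 W/K^4
T^4 = 2.9240107e+09 K^4
T = 232.5384 K = -40.6116 C

-40.6116 degrees Celsius


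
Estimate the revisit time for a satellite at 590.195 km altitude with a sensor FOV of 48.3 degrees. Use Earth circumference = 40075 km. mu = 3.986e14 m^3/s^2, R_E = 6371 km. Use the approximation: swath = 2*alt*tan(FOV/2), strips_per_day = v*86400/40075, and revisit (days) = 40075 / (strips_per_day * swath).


swath = 2*590.195*tan(0.421497) = 529.2506 km
v = sqrt(mu/r) = 7567.0525 m/s = 7.5671 km/s
strips/day = v*86400/40075 = 7.5671*86400/40075 = 16.3142
coverage/day = strips * swath = 16.3142 * 529.2506 = 8634.3243 km
revisit = 40075 / 8634.3243 = 4.6414 days

4.6414 days


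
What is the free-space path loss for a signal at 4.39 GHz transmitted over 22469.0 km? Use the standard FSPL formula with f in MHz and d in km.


f = 4.39 GHz = 4390.0000 MHz
d = 22469.0 km
FSPL = 32.44 + 20*log10(4390.0000) + 20*log10(22469.0)
FSPL = 32.44 + 72.8493 + 87.0317
FSPL = 192.3210 dB

192.3210 dB


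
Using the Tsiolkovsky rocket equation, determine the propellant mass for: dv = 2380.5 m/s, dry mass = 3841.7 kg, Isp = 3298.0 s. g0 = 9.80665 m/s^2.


ve = Isp * g0 = 3298.0 * 9.80665 = 32342.331700 m/s
mass ratio = exp(dv/ve) = exp(2380.5/32342.331700) = 1.07637964
m_prop = m_dry * (mr - 1) = 3841.7 * (1.07637964 - 1)
m_prop = 293.4277 kg

293.4277 kg


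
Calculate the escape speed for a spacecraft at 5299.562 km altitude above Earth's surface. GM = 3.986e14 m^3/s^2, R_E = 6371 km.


r = 6371.0 + 5299.562 = 11670.5620 km = 1.1670562e+07 m
v_esc = sqrt(2*mu/r) = sqrt(2*3.986e14 / 1.1670562e+07)
v_esc = 8264.9030 m/s = 8.2649 km/s

8.2649 km/s


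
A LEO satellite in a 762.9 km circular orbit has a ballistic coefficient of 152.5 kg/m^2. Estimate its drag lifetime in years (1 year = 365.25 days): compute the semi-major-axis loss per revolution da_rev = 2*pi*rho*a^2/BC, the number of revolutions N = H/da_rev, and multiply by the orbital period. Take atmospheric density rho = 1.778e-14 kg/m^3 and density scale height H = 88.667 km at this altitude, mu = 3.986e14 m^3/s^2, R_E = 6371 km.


a = R_E + alt = 7133.9000 km = 7.1339e+06 m
da_rev = 2*pi*rho*a^2/BC = 2*pi*1.778e-14*(7.1339e+06)^2/152.5 = 0.0372817093 m per revolution
N = H/da_rev = 88667.0000 m / 0.0372817093 m = 2.3782976e+06 revolutions
P = 2*pi*sqrt(a^3/mu) = 5996.5540 s
lifetime = N*P = 2.3782976e+06 * 5996.5540 = 1.426159e+10 s = 165064.6986 days
years = 165064.6986 / 365.25 = 451.9225 years

451.9225 years


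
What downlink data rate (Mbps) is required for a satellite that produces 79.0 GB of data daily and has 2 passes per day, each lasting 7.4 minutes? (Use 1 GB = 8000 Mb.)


total contact time = 2 * 7.4 * 60 = 888.0000 s
data = 79.0 GB = 632000.0000 Mb
rate = 632000.0000 / 888.0000 = 711.7117 Mbps

711.7117 Mbps


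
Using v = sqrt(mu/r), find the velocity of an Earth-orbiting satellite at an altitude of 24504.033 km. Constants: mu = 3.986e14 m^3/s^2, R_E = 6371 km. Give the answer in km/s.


r = R_E + alt = 6371.0 + 24504.033 = 30875.0330 km = 3.0875033e+07 m
v = sqrt(mu/r) = sqrt(3.986e14 / 3.0875033e+07) = 3593.0638 m/s = 3.5931 km/s

3.5931 km/s


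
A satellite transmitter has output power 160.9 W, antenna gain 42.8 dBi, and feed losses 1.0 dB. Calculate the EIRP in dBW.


Pt = 160.9 W = 22.0656 dBW
EIRP = Pt_dBW + Gt - losses = 22.0656 + 42.8 - 1.0 = 63.8656 dBW

63.8656 dBW


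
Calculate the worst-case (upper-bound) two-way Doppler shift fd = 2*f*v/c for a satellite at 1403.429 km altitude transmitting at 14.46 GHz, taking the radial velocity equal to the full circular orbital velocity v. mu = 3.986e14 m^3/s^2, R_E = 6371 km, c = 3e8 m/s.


r = 7.774429e+06 m
v = sqrt(mu/r) = 7160.3524 m/s (worst-case radial velocity)
f = 14.46 GHz = 1.446e+10 Hz
fd = 2*f*v/c = 2*1.446e+10*7160.3524/3.0e+08
fd = 690257.9705 Hz

690257.9705 Hz


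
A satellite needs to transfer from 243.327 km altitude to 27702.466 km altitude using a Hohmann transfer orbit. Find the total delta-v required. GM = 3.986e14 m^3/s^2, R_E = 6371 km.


r1 = 6614.3270 km = 6.614327e+06 m
r2 = 34073.4660 km = 3.4073466e+07 m
dv1 = sqrt(mu/r1)*(sqrt(2*r2/(r1+r2)) - 1) = 2283.6163 m/s
dv2 = sqrt(mu/r2)*(1 - sqrt(2*r1/(r1+r2))) = 1470.0389 m/s
total dv = |dv1| + |dv2| = 2283.6163 + 1470.0389 = 3753.6552 m/s = 3.7537 km/s

3.7537 km/s


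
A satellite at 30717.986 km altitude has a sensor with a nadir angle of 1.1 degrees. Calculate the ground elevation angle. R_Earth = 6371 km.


r = R_E + alt = 37088.9860 km
Law of sines in the satellite / Earth-center / ground-point triangle:
  sin(nadir)/R_E = sin(90 + el)/r  =>  cos(el) = (r/R_E)*sin(nadir)
cos(el) = (37088.9860 / 6371.0000) * sin(1.1 deg) = 0.1117585
el = arccos(0.1117585) = 83.5833 deg
(Earth-central angle = 90 - nadir - el = 5.3167 deg)

83.5833 degrees


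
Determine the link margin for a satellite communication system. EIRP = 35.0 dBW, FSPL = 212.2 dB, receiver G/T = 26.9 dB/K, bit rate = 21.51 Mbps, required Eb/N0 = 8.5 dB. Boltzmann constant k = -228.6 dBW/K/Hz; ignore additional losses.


C/N0 = EIRP - FSPL + G/T - k = 35.0 - 212.2 + 26.9 - (-228.6)
C/N0 = 78.3000 dB-Hz
R_b = 21.51 Mbps = 2.151e+07 bps -> 10*log10(R_b) = 73.3264 dB-Hz
Eb/N0 = C/N0 - 10*log10(R_b) = 78.3000 - 73.3264 = 4.9736 dB
Margin = Eb/N0 - Eb/N0_req = 4.9736 - 8.5 = -3.5264 dB (negative margin: link does not close)

-3.5264 dB


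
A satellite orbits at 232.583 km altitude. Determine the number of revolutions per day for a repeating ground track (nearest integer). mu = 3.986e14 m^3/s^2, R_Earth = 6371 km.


r = 6.603583e+06 m
T = 2*pi*sqrt(r^3/mu) = 5340.4848 s = 89.0081 min
revs/day = 1440 / 89.0081 = 16.1783
Rounded: 16 revolutions per day

16 revolutions per day


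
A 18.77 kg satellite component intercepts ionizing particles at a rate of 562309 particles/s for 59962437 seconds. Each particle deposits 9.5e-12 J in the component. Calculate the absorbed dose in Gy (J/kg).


Total energy deposited = rate * time * E_per
  = 562309 * 59962437 * 9.5e-12 = 320.3155 J
Dose = E_total / mass = 320.3155 / 18.77
Dose = 17.0653 Gy

17.0653 Gy


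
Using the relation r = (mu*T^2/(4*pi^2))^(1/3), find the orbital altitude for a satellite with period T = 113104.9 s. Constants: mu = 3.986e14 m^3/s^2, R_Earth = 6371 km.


T = 113104.9 s
r = (mu*T^2/(4*pi^2))^(1/3) = (3.986e14 * 113104.9^2 / (4*pi^2))^(1/3)
r = 5.0549104e+07 m = 50549.1045 km
alt = r - R_E = 50549.1045 - 6371 = 44178.1045 km

44178.1045 km


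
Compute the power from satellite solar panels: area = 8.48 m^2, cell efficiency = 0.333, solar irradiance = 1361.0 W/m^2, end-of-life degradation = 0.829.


P = area * eta * S * degradation
P = 8.48 * 0.333 * 1361.0 * 0.829
P = 3186.0511 W

3186.0511 W


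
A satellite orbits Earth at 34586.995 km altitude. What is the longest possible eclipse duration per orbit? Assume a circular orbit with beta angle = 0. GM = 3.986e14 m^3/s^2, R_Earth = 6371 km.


r = 40957.9950 km
T = 1374.8902 min
Eclipse fraction = arcsin(R_E/r)/pi = arcsin(6371.0000/40957.9950)/pi
= arcsin(0.1555496)/pi = 0.04971485
Eclipse duration = 0.04971485 * 1374.8902 = 68.3525 min

68.3525 minutes


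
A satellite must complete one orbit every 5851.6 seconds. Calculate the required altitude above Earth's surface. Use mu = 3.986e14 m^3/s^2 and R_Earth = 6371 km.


T = 5851.6 s
r = (mu*T^2/(4*pi^2))^(1/3) = (3.986e14 * 5851.6^2 / (4*pi^2))^(1/3)
r = 7.0184672e+06 m = 7018.4672 km
alt = r - R_E = 7018.4672 - 6371 = 647.4672 km

647.4672 km


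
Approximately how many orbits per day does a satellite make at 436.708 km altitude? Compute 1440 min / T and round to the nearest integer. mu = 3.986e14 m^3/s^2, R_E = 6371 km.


r = 6.807708e+06 m
T = 2*pi*sqrt(r^3/mu) = 5590.0102 s = 93.1668 min
revs/day = 1440 / 93.1668 = 15.4561
Rounded: 15 revolutions per day

15 revolutions per day


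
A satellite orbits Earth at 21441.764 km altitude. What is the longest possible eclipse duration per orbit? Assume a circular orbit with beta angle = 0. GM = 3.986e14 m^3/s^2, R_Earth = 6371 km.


r = 27812.7640 km
T = 769.3540 min
Eclipse fraction = arcsin(R_E/r)/pi = arcsin(6371.0000/27812.7640)/pi
= arcsin(0.2290675)/pi = 0.07356765
Eclipse duration = 0.07356765 * 769.3540 = 56.5996 min

56.5996 minutes


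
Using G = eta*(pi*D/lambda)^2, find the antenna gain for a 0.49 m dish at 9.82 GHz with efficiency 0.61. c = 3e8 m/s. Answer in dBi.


lambda = c/f = 3e8 / 9.82e+09 = 0.0305499 m
G = eta*(pi*D/lambda)^2 = 0.61*(pi*0.49/0.0305499)^2
G = 1548.8245 (linear)
G = 10*log10(1548.8245) = 31.9000 dBi

31.9000 dBi


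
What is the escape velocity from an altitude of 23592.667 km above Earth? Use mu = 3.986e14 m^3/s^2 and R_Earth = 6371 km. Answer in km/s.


r = 6371.0 + 23592.667 = 29963.6670 km = 2.9963667e+07 m
v_esc = sqrt(2*mu/r) = sqrt(2*3.986e14 / 2.9963667e+07)
v_esc = 5158.0573 m/s = 5.1581 km/s

5.1581 km/s


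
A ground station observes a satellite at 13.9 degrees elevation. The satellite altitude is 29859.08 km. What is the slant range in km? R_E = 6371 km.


h = 29859.08 km, el = 13.9 deg
d = -R_E*sin(el) + sqrt((R_E*sin(el))^2 + 2*R_E*h + h^2)
d = -6371.0000*sin(0.2426008) + sqrt((6371.0000*0.240228)^2 + 2*6371.0000*29859.08 + 29859.08^2)
d = 34167.8469 km

34167.8469 km


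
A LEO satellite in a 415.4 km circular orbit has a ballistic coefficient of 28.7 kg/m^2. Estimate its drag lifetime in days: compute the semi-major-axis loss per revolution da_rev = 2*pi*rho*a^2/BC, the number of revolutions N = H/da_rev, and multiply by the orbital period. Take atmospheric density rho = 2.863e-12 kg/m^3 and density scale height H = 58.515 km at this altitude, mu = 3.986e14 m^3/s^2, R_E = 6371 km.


a = R_E + alt = 6786.4000 km = 6.7864e+06 m
da_rev = 2*pi*rho*a^2/BC = 2*pi*2.863e-12*(6.7864e+06)^2/28.7 = 28.866772 m per revolution
N = H/da_rev = 58515.0000 m / 28.866772 m = 2027.0711 revolutions
P = 2*pi*sqrt(a^3/mu) = 5563.7858 s
lifetime = N*P = 2027.0711 * 5563.7858 = 1.1278189e+07 s = 130.5346 days

130.5346 days


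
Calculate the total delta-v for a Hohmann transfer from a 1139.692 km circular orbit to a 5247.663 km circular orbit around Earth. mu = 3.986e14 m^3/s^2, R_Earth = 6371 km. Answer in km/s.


r1 = 7510.6920 km = 7.510692e+06 m
r2 = 11618.6630 km = 1.1618663e+07 m
dv1 = sqrt(mu/r1)*(sqrt(2*r2/(r1+r2)) - 1) = 744.2020 m/s
dv2 = sqrt(mu/r2)*(1 - sqrt(2*r1/(r1+r2))) = 666.8721 m/s
total dv = |dv1| + |dv2| = 744.2020 + 666.8721 = 1411.0741 m/s = 1.4111 km/s

1.4111 km/s


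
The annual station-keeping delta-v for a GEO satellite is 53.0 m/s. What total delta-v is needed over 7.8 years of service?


dV = rate * years = 53.0 * 7.8
dV = 413.4000 m/s

413.4000 m/s


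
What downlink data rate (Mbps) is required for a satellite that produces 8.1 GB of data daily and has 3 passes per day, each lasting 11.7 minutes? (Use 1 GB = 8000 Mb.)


total contact time = 3 * 11.7 * 60 = 2106.0000 s
data = 8.1 GB = 64800.0000 Mb
rate = 64800.0000 / 2106.0000 = 30.7692 Mbps

30.7692 Mbps


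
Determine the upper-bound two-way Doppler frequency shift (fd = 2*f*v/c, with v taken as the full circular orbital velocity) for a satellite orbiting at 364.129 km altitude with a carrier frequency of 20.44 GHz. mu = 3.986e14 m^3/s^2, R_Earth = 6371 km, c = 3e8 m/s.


r = 6.735129e+06 m
v = sqrt(mu/r) = 7692.9992 m/s (worst-case radial velocity)
f = 20.44 GHz = 2.044e+10 Hz
fd = 2*f*v/c = 2*2.044e+10*7692.9992/3.0e+08
fd = 1.0482994e+06 Hz

1.0483e+06 Hz


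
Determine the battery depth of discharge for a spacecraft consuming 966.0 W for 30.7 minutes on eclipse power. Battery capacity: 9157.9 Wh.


E_used = P * t / 60 = 966.0 * 30.7 / 60 = 494.2700 Wh
DOD = E_used / E_total * 100 = 494.2700 / 9157.9 * 100
DOD = 5.3972 %

5.3972 %


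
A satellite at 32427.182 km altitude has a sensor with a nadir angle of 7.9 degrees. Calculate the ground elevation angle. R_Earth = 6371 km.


r = R_E + alt = 38798.1820 km
Law of sines in the satellite / Earth-center / ground-point triangle:
  sin(nadir)/R_E = sin(90 + el)/r  =>  cos(el) = (r/R_E)*sin(nadir)
cos(el) = (38798.1820 / 6371.0000) * sin(7.9 deg) = 0.8370112
el = arccos(0.8370112) = 33.1742 deg
(Earth-central angle = 90 - nadir - el = 48.9258 deg)

33.1742 degrees


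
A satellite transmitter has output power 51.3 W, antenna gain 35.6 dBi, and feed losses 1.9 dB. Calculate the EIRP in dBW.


Pt = 51.3 W = 17.1012 dBW
EIRP = Pt_dBW + Gt - losses = 17.1012 + 35.6 - 1.9 = 50.8012 dBW

50.8012 dBW


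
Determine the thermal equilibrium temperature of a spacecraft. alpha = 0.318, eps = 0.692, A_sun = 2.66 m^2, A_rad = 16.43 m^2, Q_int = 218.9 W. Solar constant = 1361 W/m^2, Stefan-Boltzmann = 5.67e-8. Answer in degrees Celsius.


Numerator = alpha*S*A_sun + Q_int = 0.318*1361*2.66 + 218.9 = 1370.1427 W
Denominator = eps*sigma*A_rad = 0.692*5.67e-8*16.43 = 6.4465405e-07 W/K^4
T^4 = 2.1253922e+09 K^4
T = 214.7137 K = -58.4363 C

-58.4363 degrees Celsius


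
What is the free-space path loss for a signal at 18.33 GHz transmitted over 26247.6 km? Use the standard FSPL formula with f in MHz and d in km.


f = 18.33 GHz = 18330.0000 MHz
d = 26247.6 km
FSPL = 32.44 + 20*log10(18330.0000) + 20*log10(26247.6)
FSPL = 32.44 + 85.2632 + 88.3818
FSPL = 206.0850 dB

206.0850 dB


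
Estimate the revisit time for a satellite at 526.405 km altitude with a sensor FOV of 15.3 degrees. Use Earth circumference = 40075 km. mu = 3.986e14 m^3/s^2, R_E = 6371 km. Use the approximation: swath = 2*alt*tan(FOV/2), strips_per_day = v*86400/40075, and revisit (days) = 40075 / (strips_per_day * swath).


swath = 2*526.405*tan(0.1335177) = 141.4101 km
v = sqrt(mu/r) = 7601.9636 m/s = 7.6020 km/s
strips/day = v*86400/40075 = 7.6020*86400/40075 = 16.3895
coverage/day = strips * swath = 16.3895 * 141.4101 = 2317.6418 km
revisit = 40075 / 2317.6418 = 17.2913 days

17.2913 days


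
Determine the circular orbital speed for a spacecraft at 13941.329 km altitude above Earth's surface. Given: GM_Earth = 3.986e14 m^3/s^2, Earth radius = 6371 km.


r = R_E + alt = 6371.0 + 13941.329 = 20312.3290 km = 2.0312329e+07 m
v = sqrt(mu/r) = sqrt(3.986e14 / 2.0312329e+07) = 4429.8476 m/s = 4.4298 km/s

4.4298 km/s


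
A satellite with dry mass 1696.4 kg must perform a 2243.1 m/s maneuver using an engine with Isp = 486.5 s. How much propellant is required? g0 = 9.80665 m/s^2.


ve = Isp * g0 = 486.5 * 9.80665 = 4770.935225 m/s
mass ratio = exp(dv/ve) = exp(2243.1/4770.935225) = 1.60024924
m_prop = m_dry * (mr - 1) = 1696.4 * (1.60024924 - 1)
m_prop = 1018.2628 kg

1018.2628 kg


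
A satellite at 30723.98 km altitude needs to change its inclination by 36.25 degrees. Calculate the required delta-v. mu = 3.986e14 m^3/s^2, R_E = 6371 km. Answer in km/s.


r = 37094.9800 km = 3.709498e+07 m
V = sqrt(mu/r) = 3278.0161 m/s
di = 36.25 deg = 0.6326819 rad
dV = 2*V*sin(di/2) = 2*3278.0161*sin(0.3163409)
dV = 2039.5235 m/s = 2.0395 km/s

2.0395 km/s


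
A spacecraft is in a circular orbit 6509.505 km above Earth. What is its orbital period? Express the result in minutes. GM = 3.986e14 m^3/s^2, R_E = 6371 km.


r = 12880.5050 km = 1.2880505e+07 m
T = 2*pi*sqrt(r^3/mu) = 2*pi*sqrt(2.1369712e+21 / 3.986e14)
T = 14548.2434 s = 242.4707 min

242.4707 minutes


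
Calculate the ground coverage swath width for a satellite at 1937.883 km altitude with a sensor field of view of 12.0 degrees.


FOV = 12.0 deg = 0.2094395 rad
swath = 2 * alt * tan(FOV/2) = 2 * 1937.883 * tan(0.1047198)
swath = 2 * 1937.883 * 0.1051042
swath = 407.3594 km

407.3594 km


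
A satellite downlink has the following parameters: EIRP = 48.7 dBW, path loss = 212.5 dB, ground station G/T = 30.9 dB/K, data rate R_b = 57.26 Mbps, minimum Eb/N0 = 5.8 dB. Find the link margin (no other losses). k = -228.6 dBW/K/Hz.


C/N0 = EIRP - FSPL + G/T - k = 48.7 - 212.5 + 30.9 - (-228.6)
C/N0 = 95.7000 dB-Hz
R_b = 57.26 Mbps = 5.726e+07 bps -> 10*log10(R_b) = 77.5785 dB-Hz
Eb/N0 = C/N0 - 10*log10(R_b) = 95.7000 - 77.5785 = 18.1215 dB
Margin = Eb/N0 - Eb/N0_req = 18.1215 - 5.8 = 12.3215 dB (link closes)

12.3215 dB


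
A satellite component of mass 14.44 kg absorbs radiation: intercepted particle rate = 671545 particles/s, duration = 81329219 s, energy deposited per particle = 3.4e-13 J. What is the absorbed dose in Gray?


Total energy deposited = rate * time * E_per
  = 671545 * 81329219 * 3.4e-13 = 18.5695 J
Dose = E_total / mass = 18.5695 / 14.44
Dose = 1.2860 Gy

1.2860 Gy


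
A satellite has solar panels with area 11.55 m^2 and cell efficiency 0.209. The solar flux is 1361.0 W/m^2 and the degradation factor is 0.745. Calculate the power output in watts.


P = area * eta * S * degradation
P = 11.55 * 0.209 * 1361.0 * 0.745
P = 2447.6125 W

2447.6125 W


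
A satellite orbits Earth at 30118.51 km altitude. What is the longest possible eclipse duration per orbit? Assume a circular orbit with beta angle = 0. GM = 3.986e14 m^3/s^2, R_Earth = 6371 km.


r = 36489.5100 km
T = 1156.1442 min
Eclipse fraction = arcsin(R_E/r)/pi = arcsin(6371.0000/36489.5100)/pi
= arcsin(0.1745981)/pi = 0.05586262
Eclipse duration = 0.05586262 * 1156.1442 = 64.5853 min

64.5853 minutes


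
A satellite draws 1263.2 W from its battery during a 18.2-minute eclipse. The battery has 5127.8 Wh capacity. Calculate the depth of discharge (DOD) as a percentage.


E_used = P * t / 60 = 1263.2 * 18.2 / 60 = 383.1707 Wh
DOD = E_used / E_total * 100 = 383.1707 / 5127.8 * 100
DOD = 7.4724 %

7.4724 %


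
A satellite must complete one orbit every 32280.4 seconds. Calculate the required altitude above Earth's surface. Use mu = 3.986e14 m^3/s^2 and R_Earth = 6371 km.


T = 32280.4 s
r = (mu*T^2/(4*pi^2))^(1/3) = (3.986e14 * 32280.4^2 / (4*pi^2))^(1/3)
r = 2.1912157e+07 m = 21912.1567 km
alt = r - R_E = 21912.1567 - 6371 = 15541.1567 km

15541.1567 km


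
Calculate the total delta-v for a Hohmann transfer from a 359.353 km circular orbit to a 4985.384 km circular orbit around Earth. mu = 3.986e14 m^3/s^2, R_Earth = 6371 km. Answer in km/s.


r1 = 6730.3530 km = 6.730353e+06 m
r2 = 11356.3840 km = 1.1356384e+07 m
dv1 = sqrt(mu/r1)*(sqrt(2*r2/(r1+r2)) - 1) = 928.1903 m/s
dv2 = sqrt(mu/r2)*(1 - sqrt(2*r1/(r1+r2))) = 813.4986 m/s
total dv = |dv1| + |dv2| = 928.1903 + 813.4986 = 1741.6888 m/s = 1.7417 km/s

1.7417 km/s


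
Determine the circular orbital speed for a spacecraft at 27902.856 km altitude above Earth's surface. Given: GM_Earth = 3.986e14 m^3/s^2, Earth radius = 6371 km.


r = R_E + alt = 6371.0 + 27902.856 = 34273.8560 km = 3.4273856e+07 m
v = sqrt(mu/r) = sqrt(3.986e14 / 3.4273856e+07) = 3410.2574 m/s = 3.4103 km/s

3.4103 km/s


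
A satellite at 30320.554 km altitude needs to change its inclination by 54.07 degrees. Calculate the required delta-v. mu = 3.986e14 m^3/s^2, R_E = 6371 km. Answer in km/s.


r = 36691.5540 km = 3.6691554e+07 m
V = sqrt(mu/r) = 3295.9878 m/s
di = 54.07 deg = 0.9436995 rad
dV = 2*V*sin(di/2) = 2*3295.9878*sin(0.4718498)
dV = 2996.2816 m/s = 2.9963 km/s

2.9963 km/s


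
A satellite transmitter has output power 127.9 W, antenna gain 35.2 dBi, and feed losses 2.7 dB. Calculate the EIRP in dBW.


Pt = 127.9 W = 21.0687 dBW
EIRP = Pt_dBW + Gt - losses = 21.0687 + 35.2 - 2.7 = 53.5687 dBW

53.5687 dBW


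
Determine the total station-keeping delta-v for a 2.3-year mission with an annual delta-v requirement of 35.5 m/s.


dV = rate * years = 35.5 * 2.3
dV = 81.6500 m/s

81.6500 m/s


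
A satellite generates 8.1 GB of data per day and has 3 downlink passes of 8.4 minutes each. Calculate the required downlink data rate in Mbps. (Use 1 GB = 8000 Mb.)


total contact time = 3 * 8.4 * 60 = 1512.0000 s
data = 8.1 GB = 64800.0000 Mb
rate = 64800.0000 / 1512.0000 = 42.8571 Mbps

42.8571 Mbps


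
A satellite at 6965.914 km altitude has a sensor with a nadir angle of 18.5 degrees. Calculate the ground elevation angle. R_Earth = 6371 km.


r = R_E + alt = 13336.9140 km
Law of sines in the satellite / Earth-center / ground-point triangle:
  sin(nadir)/R_E = sin(90 + el)/r  =>  cos(el) = (r/R_E)*sin(nadir)
cos(el) = (13336.9140 / 6371.0000) * sin(18.5 deg) = 0.6642387
el = arccos(0.6642387) = 48.3761 deg
(Earth-central angle = 90 - nadir - el = 23.1239 deg)

48.3761 degrees


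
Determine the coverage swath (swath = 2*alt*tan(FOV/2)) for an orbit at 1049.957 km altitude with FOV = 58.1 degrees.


FOV = 58.1 deg = 1.0140 rad
swath = 2 * alt * tan(FOV/2) = 2 * 1049.957 * tan(0.5070181)
swath = 2 * 1049.957 * 0.5554504
swath = 1166.3981 km

1166.3981 km


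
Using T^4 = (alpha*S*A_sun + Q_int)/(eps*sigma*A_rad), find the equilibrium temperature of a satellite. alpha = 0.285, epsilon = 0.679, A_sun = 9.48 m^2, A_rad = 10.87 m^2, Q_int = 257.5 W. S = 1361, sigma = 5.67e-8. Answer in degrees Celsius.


Numerator = alpha*S*A_sun + Q_int = 0.285*1361*9.48 + 257.5 = 3934.6498 W
Denominator = eps*sigma*A_rad = 0.679*5.67e-8*10.87 = 4.1848739e-07 W/K^4
T^4 = 9.4020749e+09 K^4
T = 311.3909 K = 38.2409 C

38.2409 degrees Celsius
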